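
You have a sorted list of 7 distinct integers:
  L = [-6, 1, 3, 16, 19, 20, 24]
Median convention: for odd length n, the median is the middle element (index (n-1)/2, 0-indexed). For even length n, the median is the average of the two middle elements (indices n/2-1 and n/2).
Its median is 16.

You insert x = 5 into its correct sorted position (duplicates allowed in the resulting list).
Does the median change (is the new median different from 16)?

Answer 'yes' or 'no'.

Old median = 16
Insert x = 5
New median = 21/2
Changed? yes

Answer: yes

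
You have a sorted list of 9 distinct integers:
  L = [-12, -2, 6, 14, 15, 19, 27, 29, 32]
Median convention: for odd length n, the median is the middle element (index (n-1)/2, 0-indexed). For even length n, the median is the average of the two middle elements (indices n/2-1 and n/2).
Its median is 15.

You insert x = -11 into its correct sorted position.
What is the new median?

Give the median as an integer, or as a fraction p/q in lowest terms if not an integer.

Old list (sorted, length 9): [-12, -2, 6, 14, 15, 19, 27, 29, 32]
Old median = 15
Insert x = -11
Old length odd (9). Middle was index 4 = 15.
New length even (10). New median = avg of two middle elements.
x = -11: 1 elements are < x, 8 elements are > x.
New sorted list: [-12, -11, -2, 6, 14, 15, 19, 27, 29, 32]
New median = 29/2

Answer: 29/2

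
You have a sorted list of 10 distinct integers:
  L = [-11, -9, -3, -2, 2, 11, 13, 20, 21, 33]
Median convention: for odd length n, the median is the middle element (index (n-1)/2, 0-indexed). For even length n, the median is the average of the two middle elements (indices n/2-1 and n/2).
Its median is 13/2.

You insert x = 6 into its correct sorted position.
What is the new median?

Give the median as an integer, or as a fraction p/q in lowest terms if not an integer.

Old list (sorted, length 10): [-11, -9, -3, -2, 2, 11, 13, 20, 21, 33]
Old median = 13/2
Insert x = 6
Old length even (10). Middle pair: indices 4,5 = 2,11.
New length odd (11). New median = single middle element.
x = 6: 5 elements are < x, 5 elements are > x.
New sorted list: [-11, -9, -3, -2, 2, 6, 11, 13, 20, 21, 33]
New median = 6

Answer: 6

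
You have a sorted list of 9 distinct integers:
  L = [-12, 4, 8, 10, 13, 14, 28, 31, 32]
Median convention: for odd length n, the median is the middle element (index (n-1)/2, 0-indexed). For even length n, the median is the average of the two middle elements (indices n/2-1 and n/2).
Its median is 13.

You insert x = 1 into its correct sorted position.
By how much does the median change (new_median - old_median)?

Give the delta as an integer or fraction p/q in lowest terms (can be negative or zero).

Answer: -3/2

Derivation:
Old median = 13
After inserting x = 1: new sorted = [-12, 1, 4, 8, 10, 13, 14, 28, 31, 32]
New median = 23/2
Delta = 23/2 - 13 = -3/2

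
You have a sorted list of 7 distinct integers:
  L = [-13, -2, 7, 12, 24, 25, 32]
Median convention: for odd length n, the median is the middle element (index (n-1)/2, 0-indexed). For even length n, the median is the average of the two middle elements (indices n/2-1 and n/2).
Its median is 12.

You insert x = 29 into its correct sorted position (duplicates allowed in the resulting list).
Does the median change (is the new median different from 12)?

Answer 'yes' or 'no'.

Answer: yes

Derivation:
Old median = 12
Insert x = 29
New median = 18
Changed? yes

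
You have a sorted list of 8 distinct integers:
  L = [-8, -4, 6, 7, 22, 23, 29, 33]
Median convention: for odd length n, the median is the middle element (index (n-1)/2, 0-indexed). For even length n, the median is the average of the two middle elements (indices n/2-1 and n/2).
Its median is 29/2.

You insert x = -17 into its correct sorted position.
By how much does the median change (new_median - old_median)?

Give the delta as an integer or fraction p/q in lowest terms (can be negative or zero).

Old median = 29/2
After inserting x = -17: new sorted = [-17, -8, -4, 6, 7, 22, 23, 29, 33]
New median = 7
Delta = 7 - 29/2 = -15/2

Answer: -15/2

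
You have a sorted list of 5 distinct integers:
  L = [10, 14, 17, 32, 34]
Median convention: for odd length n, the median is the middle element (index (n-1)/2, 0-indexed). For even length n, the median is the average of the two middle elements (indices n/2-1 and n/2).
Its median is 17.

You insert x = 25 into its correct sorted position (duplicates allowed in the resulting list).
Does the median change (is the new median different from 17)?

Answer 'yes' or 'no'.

Answer: yes

Derivation:
Old median = 17
Insert x = 25
New median = 21
Changed? yes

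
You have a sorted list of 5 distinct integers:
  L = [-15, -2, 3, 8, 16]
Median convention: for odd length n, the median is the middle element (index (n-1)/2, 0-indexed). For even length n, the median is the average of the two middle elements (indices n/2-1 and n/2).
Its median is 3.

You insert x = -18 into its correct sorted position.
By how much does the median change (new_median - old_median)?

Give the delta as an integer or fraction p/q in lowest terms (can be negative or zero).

Answer: -5/2

Derivation:
Old median = 3
After inserting x = -18: new sorted = [-18, -15, -2, 3, 8, 16]
New median = 1/2
Delta = 1/2 - 3 = -5/2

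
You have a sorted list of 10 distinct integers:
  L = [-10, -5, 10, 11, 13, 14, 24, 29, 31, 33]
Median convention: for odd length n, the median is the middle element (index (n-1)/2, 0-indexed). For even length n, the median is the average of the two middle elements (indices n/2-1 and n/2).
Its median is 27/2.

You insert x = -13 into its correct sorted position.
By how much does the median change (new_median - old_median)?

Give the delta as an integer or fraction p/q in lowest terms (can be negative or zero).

Answer: -1/2

Derivation:
Old median = 27/2
After inserting x = -13: new sorted = [-13, -10, -5, 10, 11, 13, 14, 24, 29, 31, 33]
New median = 13
Delta = 13 - 27/2 = -1/2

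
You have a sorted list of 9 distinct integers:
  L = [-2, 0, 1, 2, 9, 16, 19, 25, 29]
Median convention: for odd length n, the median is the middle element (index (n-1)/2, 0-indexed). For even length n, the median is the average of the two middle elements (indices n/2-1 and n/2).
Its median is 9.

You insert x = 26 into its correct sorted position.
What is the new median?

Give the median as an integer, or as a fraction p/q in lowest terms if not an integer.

Old list (sorted, length 9): [-2, 0, 1, 2, 9, 16, 19, 25, 29]
Old median = 9
Insert x = 26
Old length odd (9). Middle was index 4 = 9.
New length even (10). New median = avg of two middle elements.
x = 26: 8 elements are < x, 1 elements are > x.
New sorted list: [-2, 0, 1, 2, 9, 16, 19, 25, 26, 29]
New median = 25/2

Answer: 25/2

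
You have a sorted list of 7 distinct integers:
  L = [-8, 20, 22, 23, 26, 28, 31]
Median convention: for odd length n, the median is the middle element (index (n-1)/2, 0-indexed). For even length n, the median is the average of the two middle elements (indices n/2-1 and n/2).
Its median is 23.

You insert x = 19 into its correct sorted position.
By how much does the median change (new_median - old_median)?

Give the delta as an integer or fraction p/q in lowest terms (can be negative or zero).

Old median = 23
After inserting x = 19: new sorted = [-8, 19, 20, 22, 23, 26, 28, 31]
New median = 45/2
Delta = 45/2 - 23 = -1/2

Answer: -1/2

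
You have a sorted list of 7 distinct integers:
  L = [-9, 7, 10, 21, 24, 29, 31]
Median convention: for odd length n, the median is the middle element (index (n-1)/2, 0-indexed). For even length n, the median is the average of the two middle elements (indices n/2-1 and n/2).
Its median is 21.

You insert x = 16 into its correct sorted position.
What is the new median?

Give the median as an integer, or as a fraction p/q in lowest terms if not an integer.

Answer: 37/2

Derivation:
Old list (sorted, length 7): [-9, 7, 10, 21, 24, 29, 31]
Old median = 21
Insert x = 16
Old length odd (7). Middle was index 3 = 21.
New length even (8). New median = avg of two middle elements.
x = 16: 3 elements are < x, 4 elements are > x.
New sorted list: [-9, 7, 10, 16, 21, 24, 29, 31]
New median = 37/2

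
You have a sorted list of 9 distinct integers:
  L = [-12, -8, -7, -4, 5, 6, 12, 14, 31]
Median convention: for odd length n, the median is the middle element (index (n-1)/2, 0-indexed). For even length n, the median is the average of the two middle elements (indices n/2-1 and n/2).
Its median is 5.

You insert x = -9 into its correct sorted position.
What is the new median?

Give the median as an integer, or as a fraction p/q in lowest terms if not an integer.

Answer: 1/2

Derivation:
Old list (sorted, length 9): [-12, -8, -7, -4, 5, 6, 12, 14, 31]
Old median = 5
Insert x = -9
Old length odd (9). Middle was index 4 = 5.
New length even (10). New median = avg of two middle elements.
x = -9: 1 elements are < x, 8 elements are > x.
New sorted list: [-12, -9, -8, -7, -4, 5, 6, 12, 14, 31]
New median = 1/2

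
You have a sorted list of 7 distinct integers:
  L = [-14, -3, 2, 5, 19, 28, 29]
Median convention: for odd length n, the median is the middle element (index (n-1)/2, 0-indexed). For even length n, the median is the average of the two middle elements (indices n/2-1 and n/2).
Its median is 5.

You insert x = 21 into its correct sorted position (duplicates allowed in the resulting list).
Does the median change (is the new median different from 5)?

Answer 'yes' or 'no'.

Answer: yes

Derivation:
Old median = 5
Insert x = 21
New median = 12
Changed? yes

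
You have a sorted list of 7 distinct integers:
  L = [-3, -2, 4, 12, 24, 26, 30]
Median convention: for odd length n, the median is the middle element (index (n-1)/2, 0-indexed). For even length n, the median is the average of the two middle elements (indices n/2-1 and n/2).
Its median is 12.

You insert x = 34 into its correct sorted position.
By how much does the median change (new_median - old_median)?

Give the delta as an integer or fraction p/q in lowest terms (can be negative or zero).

Old median = 12
After inserting x = 34: new sorted = [-3, -2, 4, 12, 24, 26, 30, 34]
New median = 18
Delta = 18 - 12 = 6

Answer: 6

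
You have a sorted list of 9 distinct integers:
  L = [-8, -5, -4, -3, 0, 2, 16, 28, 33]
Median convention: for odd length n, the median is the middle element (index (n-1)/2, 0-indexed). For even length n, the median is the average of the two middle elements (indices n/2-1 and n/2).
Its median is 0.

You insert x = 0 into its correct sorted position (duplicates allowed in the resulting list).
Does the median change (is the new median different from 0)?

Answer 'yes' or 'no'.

Answer: no

Derivation:
Old median = 0
Insert x = 0
New median = 0
Changed? no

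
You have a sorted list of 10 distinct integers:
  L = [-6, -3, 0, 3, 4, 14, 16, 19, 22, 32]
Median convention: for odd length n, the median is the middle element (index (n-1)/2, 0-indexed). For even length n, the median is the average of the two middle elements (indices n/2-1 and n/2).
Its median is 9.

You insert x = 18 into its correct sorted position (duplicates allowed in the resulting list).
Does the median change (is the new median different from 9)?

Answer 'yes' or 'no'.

Old median = 9
Insert x = 18
New median = 14
Changed? yes

Answer: yes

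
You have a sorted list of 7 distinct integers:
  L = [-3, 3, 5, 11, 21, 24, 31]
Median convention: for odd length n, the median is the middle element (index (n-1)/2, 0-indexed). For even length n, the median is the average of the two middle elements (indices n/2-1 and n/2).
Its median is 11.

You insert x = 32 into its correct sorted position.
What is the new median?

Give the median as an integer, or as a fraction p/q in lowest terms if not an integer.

Old list (sorted, length 7): [-3, 3, 5, 11, 21, 24, 31]
Old median = 11
Insert x = 32
Old length odd (7). Middle was index 3 = 11.
New length even (8). New median = avg of two middle elements.
x = 32: 7 elements are < x, 0 elements are > x.
New sorted list: [-3, 3, 5, 11, 21, 24, 31, 32]
New median = 16

Answer: 16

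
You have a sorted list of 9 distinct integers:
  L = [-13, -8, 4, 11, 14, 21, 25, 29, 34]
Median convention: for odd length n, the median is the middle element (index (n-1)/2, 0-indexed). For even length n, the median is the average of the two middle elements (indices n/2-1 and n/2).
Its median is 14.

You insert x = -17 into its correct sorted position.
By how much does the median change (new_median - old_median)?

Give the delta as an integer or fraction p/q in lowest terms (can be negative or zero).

Old median = 14
After inserting x = -17: new sorted = [-17, -13, -8, 4, 11, 14, 21, 25, 29, 34]
New median = 25/2
Delta = 25/2 - 14 = -3/2

Answer: -3/2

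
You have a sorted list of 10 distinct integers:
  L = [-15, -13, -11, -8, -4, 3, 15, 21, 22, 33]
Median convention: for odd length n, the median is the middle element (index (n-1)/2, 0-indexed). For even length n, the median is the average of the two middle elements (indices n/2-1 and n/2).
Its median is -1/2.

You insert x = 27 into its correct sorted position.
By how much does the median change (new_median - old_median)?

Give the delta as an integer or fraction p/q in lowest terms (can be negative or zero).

Old median = -1/2
After inserting x = 27: new sorted = [-15, -13, -11, -8, -4, 3, 15, 21, 22, 27, 33]
New median = 3
Delta = 3 - -1/2 = 7/2

Answer: 7/2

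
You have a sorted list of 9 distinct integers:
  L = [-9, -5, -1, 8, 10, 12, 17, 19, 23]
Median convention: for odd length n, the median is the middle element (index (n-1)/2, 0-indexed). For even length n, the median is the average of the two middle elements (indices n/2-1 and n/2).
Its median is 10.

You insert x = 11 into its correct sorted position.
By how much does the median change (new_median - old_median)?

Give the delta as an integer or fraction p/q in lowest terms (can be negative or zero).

Old median = 10
After inserting x = 11: new sorted = [-9, -5, -1, 8, 10, 11, 12, 17, 19, 23]
New median = 21/2
Delta = 21/2 - 10 = 1/2

Answer: 1/2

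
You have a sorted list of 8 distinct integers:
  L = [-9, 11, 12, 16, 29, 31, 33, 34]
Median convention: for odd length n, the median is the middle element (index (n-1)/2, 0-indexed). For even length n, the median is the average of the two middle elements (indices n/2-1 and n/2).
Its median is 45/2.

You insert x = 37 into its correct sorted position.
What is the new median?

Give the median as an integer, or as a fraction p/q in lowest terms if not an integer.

Answer: 29

Derivation:
Old list (sorted, length 8): [-9, 11, 12, 16, 29, 31, 33, 34]
Old median = 45/2
Insert x = 37
Old length even (8). Middle pair: indices 3,4 = 16,29.
New length odd (9). New median = single middle element.
x = 37: 8 elements are < x, 0 elements are > x.
New sorted list: [-9, 11, 12, 16, 29, 31, 33, 34, 37]
New median = 29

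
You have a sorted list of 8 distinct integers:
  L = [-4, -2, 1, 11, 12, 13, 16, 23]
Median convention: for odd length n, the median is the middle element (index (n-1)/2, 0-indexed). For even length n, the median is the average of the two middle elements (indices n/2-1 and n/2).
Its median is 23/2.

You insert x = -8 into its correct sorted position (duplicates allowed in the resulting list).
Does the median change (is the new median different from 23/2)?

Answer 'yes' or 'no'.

Old median = 23/2
Insert x = -8
New median = 11
Changed? yes

Answer: yes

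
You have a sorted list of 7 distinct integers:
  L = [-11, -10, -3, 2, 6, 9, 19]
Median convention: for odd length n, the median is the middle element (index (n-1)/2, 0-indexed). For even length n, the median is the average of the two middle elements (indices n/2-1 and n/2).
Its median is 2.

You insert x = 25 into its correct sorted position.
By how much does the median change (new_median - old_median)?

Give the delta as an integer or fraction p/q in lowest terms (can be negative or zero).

Old median = 2
After inserting x = 25: new sorted = [-11, -10, -3, 2, 6, 9, 19, 25]
New median = 4
Delta = 4 - 2 = 2

Answer: 2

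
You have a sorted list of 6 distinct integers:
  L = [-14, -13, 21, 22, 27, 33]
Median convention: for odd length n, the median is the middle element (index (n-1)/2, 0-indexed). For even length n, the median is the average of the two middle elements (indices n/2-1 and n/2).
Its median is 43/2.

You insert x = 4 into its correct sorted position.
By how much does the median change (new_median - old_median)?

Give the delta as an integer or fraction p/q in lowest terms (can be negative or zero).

Answer: -1/2

Derivation:
Old median = 43/2
After inserting x = 4: new sorted = [-14, -13, 4, 21, 22, 27, 33]
New median = 21
Delta = 21 - 43/2 = -1/2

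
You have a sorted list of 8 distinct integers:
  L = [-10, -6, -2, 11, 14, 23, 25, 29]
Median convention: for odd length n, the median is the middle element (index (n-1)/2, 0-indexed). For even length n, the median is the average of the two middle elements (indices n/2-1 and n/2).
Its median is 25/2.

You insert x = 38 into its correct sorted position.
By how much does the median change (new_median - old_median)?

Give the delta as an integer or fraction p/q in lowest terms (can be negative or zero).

Old median = 25/2
After inserting x = 38: new sorted = [-10, -6, -2, 11, 14, 23, 25, 29, 38]
New median = 14
Delta = 14 - 25/2 = 3/2

Answer: 3/2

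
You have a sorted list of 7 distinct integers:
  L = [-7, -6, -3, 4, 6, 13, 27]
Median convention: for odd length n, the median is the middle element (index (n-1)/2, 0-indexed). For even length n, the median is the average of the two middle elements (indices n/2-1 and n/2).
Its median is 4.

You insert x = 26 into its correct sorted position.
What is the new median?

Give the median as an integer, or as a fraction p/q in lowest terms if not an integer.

Answer: 5

Derivation:
Old list (sorted, length 7): [-7, -6, -3, 4, 6, 13, 27]
Old median = 4
Insert x = 26
Old length odd (7). Middle was index 3 = 4.
New length even (8). New median = avg of two middle elements.
x = 26: 6 elements are < x, 1 elements are > x.
New sorted list: [-7, -6, -3, 4, 6, 13, 26, 27]
New median = 5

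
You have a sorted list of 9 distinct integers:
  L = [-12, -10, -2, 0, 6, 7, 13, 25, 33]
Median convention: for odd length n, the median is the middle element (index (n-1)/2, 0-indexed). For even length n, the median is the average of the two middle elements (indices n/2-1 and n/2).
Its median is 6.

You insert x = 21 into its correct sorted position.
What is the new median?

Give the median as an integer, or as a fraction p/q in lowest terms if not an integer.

Old list (sorted, length 9): [-12, -10, -2, 0, 6, 7, 13, 25, 33]
Old median = 6
Insert x = 21
Old length odd (9). Middle was index 4 = 6.
New length even (10). New median = avg of two middle elements.
x = 21: 7 elements are < x, 2 elements are > x.
New sorted list: [-12, -10, -2, 0, 6, 7, 13, 21, 25, 33]
New median = 13/2

Answer: 13/2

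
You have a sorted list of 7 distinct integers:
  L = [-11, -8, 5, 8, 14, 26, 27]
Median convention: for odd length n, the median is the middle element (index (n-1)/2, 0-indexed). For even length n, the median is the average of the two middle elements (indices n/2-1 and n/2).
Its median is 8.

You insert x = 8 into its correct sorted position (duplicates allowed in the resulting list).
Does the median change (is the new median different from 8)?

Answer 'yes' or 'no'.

Answer: no

Derivation:
Old median = 8
Insert x = 8
New median = 8
Changed? no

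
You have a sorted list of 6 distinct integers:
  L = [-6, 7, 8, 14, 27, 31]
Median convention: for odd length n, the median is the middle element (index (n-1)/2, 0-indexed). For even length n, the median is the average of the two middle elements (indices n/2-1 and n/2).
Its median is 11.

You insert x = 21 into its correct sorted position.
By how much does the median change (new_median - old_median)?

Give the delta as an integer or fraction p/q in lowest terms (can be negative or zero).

Old median = 11
After inserting x = 21: new sorted = [-6, 7, 8, 14, 21, 27, 31]
New median = 14
Delta = 14 - 11 = 3

Answer: 3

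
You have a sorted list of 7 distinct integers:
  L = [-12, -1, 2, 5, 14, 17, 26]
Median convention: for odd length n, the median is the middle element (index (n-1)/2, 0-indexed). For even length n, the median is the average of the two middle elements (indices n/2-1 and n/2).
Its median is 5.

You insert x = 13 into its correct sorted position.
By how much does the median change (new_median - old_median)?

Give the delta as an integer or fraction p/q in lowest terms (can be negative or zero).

Old median = 5
After inserting x = 13: new sorted = [-12, -1, 2, 5, 13, 14, 17, 26]
New median = 9
Delta = 9 - 5 = 4

Answer: 4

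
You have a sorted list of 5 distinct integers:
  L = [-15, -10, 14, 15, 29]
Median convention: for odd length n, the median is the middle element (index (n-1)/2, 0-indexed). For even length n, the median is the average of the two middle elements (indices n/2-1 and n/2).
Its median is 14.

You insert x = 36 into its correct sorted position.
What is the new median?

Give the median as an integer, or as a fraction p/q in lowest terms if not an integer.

Old list (sorted, length 5): [-15, -10, 14, 15, 29]
Old median = 14
Insert x = 36
Old length odd (5). Middle was index 2 = 14.
New length even (6). New median = avg of two middle elements.
x = 36: 5 elements are < x, 0 elements are > x.
New sorted list: [-15, -10, 14, 15, 29, 36]
New median = 29/2

Answer: 29/2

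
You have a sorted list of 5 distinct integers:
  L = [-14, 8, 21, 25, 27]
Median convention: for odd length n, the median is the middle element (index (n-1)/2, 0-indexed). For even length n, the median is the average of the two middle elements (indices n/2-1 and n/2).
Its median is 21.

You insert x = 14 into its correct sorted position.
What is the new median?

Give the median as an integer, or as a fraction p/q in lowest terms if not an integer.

Answer: 35/2

Derivation:
Old list (sorted, length 5): [-14, 8, 21, 25, 27]
Old median = 21
Insert x = 14
Old length odd (5). Middle was index 2 = 21.
New length even (6). New median = avg of two middle elements.
x = 14: 2 elements are < x, 3 elements are > x.
New sorted list: [-14, 8, 14, 21, 25, 27]
New median = 35/2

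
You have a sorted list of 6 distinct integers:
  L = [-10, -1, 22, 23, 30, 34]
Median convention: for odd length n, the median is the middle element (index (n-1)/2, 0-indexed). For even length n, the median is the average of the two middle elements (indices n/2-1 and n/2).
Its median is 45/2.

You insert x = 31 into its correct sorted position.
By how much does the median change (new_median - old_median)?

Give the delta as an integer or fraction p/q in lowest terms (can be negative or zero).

Old median = 45/2
After inserting x = 31: new sorted = [-10, -1, 22, 23, 30, 31, 34]
New median = 23
Delta = 23 - 45/2 = 1/2

Answer: 1/2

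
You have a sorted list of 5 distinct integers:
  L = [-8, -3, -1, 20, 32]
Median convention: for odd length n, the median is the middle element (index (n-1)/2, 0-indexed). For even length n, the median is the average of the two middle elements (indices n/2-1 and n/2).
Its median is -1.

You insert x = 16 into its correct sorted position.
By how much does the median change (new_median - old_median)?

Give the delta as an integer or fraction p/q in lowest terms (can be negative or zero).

Old median = -1
After inserting x = 16: new sorted = [-8, -3, -1, 16, 20, 32]
New median = 15/2
Delta = 15/2 - -1 = 17/2

Answer: 17/2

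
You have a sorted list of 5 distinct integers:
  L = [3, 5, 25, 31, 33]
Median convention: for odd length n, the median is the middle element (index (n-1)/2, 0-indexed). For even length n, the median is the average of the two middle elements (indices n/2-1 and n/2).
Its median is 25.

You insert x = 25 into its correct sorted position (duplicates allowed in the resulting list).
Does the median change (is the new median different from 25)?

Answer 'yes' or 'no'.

Answer: no

Derivation:
Old median = 25
Insert x = 25
New median = 25
Changed? no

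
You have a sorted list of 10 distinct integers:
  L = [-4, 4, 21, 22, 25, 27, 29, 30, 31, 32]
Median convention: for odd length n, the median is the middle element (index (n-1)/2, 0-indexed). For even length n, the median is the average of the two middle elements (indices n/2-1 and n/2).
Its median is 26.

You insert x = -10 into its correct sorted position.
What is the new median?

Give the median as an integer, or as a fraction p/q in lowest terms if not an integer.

Old list (sorted, length 10): [-4, 4, 21, 22, 25, 27, 29, 30, 31, 32]
Old median = 26
Insert x = -10
Old length even (10). Middle pair: indices 4,5 = 25,27.
New length odd (11). New median = single middle element.
x = -10: 0 elements are < x, 10 elements are > x.
New sorted list: [-10, -4, 4, 21, 22, 25, 27, 29, 30, 31, 32]
New median = 25

Answer: 25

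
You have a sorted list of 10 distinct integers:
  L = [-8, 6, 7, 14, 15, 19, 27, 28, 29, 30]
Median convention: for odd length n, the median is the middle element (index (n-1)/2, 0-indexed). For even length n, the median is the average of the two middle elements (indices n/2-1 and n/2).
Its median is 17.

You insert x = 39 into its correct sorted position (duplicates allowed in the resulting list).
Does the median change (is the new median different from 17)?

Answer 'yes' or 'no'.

Old median = 17
Insert x = 39
New median = 19
Changed? yes

Answer: yes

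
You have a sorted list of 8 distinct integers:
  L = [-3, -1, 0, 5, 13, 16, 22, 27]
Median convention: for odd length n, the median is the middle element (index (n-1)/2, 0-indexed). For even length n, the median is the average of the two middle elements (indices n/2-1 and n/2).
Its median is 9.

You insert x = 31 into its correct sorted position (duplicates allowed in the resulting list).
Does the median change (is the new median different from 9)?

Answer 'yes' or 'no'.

Old median = 9
Insert x = 31
New median = 13
Changed? yes

Answer: yes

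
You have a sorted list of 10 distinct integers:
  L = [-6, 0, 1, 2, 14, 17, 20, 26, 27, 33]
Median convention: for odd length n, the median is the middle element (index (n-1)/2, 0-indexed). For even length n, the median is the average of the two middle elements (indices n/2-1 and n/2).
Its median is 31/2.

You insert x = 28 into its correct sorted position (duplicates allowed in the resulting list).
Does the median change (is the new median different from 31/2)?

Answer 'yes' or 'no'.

Old median = 31/2
Insert x = 28
New median = 17
Changed? yes

Answer: yes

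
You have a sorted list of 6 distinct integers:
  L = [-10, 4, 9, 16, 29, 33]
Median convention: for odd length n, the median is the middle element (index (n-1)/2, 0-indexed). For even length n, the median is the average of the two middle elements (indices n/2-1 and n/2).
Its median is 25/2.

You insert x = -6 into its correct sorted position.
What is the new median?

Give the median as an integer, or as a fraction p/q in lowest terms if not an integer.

Answer: 9

Derivation:
Old list (sorted, length 6): [-10, 4, 9, 16, 29, 33]
Old median = 25/2
Insert x = -6
Old length even (6). Middle pair: indices 2,3 = 9,16.
New length odd (7). New median = single middle element.
x = -6: 1 elements are < x, 5 elements are > x.
New sorted list: [-10, -6, 4, 9, 16, 29, 33]
New median = 9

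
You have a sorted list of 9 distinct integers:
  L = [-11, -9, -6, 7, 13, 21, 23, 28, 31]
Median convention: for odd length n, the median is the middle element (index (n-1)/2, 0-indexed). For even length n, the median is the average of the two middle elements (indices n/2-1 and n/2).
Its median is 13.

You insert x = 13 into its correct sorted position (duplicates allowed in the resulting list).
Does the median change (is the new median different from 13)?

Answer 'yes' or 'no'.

Answer: no

Derivation:
Old median = 13
Insert x = 13
New median = 13
Changed? no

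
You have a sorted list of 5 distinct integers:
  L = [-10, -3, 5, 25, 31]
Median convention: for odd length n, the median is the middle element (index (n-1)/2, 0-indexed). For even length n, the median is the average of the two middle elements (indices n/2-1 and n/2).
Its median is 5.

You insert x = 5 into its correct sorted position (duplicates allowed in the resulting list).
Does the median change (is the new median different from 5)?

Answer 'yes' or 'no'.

Answer: no

Derivation:
Old median = 5
Insert x = 5
New median = 5
Changed? no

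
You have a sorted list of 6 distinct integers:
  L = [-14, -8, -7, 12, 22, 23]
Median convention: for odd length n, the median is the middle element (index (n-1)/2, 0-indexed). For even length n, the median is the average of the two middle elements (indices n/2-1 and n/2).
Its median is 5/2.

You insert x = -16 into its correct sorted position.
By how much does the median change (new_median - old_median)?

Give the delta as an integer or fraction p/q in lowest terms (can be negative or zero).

Answer: -19/2

Derivation:
Old median = 5/2
After inserting x = -16: new sorted = [-16, -14, -8, -7, 12, 22, 23]
New median = -7
Delta = -7 - 5/2 = -19/2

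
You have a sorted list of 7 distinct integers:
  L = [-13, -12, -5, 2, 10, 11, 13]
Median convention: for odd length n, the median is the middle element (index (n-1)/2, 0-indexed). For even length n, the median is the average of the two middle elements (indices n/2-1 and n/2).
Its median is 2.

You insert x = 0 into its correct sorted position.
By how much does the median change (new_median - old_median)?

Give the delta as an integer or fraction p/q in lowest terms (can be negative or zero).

Answer: -1

Derivation:
Old median = 2
After inserting x = 0: new sorted = [-13, -12, -5, 0, 2, 10, 11, 13]
New median = 1
Delta = 1 - 2 = -1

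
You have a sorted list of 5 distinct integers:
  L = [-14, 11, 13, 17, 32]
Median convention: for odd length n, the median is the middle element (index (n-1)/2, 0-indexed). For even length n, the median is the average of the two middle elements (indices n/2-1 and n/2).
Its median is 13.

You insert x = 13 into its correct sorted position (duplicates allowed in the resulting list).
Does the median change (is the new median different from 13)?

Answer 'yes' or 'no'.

Answer: no

Derivation:
Old median = 13
Insert x = 13
New median = 13
Changed? no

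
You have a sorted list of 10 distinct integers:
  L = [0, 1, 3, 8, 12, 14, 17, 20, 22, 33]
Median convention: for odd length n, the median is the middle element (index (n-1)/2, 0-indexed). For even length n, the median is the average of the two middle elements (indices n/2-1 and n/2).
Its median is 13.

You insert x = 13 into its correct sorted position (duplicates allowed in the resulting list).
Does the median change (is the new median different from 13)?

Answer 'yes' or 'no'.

Old median = 13
Insert x = 13
New median = 13
Changed? no

Answer: no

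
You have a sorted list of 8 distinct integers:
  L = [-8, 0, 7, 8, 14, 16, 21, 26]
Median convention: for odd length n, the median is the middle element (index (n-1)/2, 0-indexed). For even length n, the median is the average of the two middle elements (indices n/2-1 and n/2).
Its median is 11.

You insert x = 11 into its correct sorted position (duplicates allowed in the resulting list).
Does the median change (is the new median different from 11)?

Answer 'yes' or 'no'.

Answer: no

Derivation:
Old median = 11
Insert x = 11
New median = 11
Changed? no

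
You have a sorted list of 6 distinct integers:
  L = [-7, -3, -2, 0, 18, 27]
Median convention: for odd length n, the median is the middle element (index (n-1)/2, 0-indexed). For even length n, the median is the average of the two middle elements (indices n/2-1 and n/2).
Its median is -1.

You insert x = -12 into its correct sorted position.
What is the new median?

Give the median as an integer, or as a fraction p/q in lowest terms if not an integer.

Answer: -2

Derivation:
Old list (sorted, length 6): [-7, -3, -2, 0, 18, 27]
Old median = -1
Insert x = -12
Old length even (6). Middle pair: indices 2,3 = -2,0.
New length odd (7). New median = single middle element.
x = -12: 0 elements are < x, 6 elements are > x.
New sorted list: [-12, -7, -3, -2, 0, 18, 27]
New median = -2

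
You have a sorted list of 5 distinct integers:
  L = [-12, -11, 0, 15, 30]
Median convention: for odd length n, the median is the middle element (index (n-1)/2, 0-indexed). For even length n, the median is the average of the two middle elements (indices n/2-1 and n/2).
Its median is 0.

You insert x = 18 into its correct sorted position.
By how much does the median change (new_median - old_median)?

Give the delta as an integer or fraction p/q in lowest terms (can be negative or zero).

Answer: 15/2

Derivation:
Old median = 0
After inserting x = 18: new sorted = [-12, -11, 0, 15, 18, 30]
New median = 15/2
Delta = 15/2 - 0 = 15/2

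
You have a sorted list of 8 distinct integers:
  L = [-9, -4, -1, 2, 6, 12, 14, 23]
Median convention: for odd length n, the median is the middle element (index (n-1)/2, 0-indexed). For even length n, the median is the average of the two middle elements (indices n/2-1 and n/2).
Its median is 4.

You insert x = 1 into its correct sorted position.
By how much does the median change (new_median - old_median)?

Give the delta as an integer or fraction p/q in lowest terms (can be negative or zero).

Old median = 4
After inserting x = 1: new sorted = [-9, -4, -1, 1, 2, 6, 12, 14, 23]
New median = 2
Delta = 2 - 4 = -2

Answer: -2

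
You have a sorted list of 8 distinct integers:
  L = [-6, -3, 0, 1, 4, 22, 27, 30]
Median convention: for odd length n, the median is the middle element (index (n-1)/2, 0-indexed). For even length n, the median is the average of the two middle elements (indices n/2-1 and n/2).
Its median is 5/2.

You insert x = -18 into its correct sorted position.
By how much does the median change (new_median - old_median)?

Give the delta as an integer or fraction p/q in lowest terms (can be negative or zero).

Answer: -3/2

Derivation:
Old median = 5/2
After inserting x = -18: new sorted = [-18, -6, -3, 0, 1, 4, 22, 27, 30]
New median = 1
Delta = 1 - 5/2 = -3/2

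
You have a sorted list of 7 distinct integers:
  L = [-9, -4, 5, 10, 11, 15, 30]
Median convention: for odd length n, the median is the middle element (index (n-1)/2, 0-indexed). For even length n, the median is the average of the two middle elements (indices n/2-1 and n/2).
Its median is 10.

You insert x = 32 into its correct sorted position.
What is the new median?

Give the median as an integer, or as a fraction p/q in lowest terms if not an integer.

Old list (sorted, length 7): [-9, -4, 5, 10, 11, 15, 30]
Old median = 10
Insert x = 32
Old length odd (7). Middle was index 3 = 10.
New length even (8). New median = avg of two middle elements.
x = 32: 7 elements are < x, 0 elements are > x.
New sorted list: [-9, -4, 5, 10, 11, 15, 30, 32]
New median = 21/2

Answer: 21/2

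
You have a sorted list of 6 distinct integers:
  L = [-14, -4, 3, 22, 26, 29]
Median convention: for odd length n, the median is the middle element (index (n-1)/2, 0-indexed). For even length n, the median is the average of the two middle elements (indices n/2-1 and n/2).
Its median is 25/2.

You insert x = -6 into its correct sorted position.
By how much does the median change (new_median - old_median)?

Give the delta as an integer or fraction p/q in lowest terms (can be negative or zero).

Answer: -19/2

Derivation:
Old median = 25/2
After inserting x = -6: new sorted = [-14, -6, -4, 3, 22, 26, 29]
New median = 3
Delta = 3 - 25/2 = -19/2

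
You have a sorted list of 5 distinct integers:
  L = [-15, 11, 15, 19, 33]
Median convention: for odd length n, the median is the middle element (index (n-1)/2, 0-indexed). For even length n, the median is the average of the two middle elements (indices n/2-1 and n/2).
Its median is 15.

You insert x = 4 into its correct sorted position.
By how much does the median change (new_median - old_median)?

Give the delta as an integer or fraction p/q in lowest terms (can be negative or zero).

Old median = 15
After inserting x = 4: new sorted = [-15, 4, 11, 15, 19, 33]
New median = 13
Delta = 13 - 15 = -2

Answer: -2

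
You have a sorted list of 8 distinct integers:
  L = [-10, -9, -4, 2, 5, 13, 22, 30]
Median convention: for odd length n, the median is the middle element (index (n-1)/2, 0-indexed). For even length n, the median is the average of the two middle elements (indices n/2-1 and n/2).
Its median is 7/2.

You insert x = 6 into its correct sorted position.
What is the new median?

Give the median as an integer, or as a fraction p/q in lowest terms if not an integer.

Answer: 5

Derivation:
Old list (sorted, length 8): [-10, -9, -4, 2, 5, 13, 22, 30]
Old median = 7/2
Insert x = 6
Old length even (8). Middle pair: indices 3,4 = 2,5.
New length odd (9). New median = single middle element.
x = 6: 5 elements are < x, 3 elements are > x.
New sorted list: [-10, -9, -4, 2, 5, 6, 13, 22, 30]
New median = 5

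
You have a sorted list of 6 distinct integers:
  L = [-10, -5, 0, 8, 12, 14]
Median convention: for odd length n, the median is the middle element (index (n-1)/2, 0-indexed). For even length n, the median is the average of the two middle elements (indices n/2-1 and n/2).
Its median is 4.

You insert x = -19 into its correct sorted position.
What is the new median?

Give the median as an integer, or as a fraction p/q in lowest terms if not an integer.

Answer: 0

Derivation:
Old list (sorted, length 6): [-10, -5, 0, 8, 12, 14]
Old median = 4
Insert x = -19
Old length even (6). Middle pair: indices 2,3 = 0,8.
New length odd (7). New median = single middle element.
x = -19: 0 elements are < x, 6 elements are > x.
New sorted list: [-19, -10, -5, 0, 8, 12, 14]
New median = 0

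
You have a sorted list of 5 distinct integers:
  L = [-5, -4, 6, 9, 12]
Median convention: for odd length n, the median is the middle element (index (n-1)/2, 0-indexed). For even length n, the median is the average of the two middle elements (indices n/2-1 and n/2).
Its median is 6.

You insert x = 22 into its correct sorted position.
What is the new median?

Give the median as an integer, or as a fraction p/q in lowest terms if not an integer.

Old list (sorted, length 5): [-5, -4, 6, 9, 12]
Old median = 6
Insert x = 22
Old length odd (5). Middle was index 2 = 6.
New length even (6). New median = avg of two middle elements.
x = 22: 5 elements are < x, 0 elements are > x.
New sorted list: [-5, -4, 6, 9, 12, 22]
New median = 15/2

Answer: 15/2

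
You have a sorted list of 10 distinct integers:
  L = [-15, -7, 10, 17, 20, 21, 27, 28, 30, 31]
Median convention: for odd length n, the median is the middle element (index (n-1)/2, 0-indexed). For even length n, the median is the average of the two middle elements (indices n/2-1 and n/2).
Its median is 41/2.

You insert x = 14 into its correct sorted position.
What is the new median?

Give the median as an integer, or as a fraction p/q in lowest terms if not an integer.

Old list (sorted, length 10): [-15, -7, 10, 17, 20, 21, 27, 28, 30, 31]
Old median = 41/2
Insert x = 14
Old length even (10). Middle pair: indices 4,5 = 20,21.
New length odd (11). New median = single middle element.
x = 14: 3 elements are < x, 7 elements are > x.
New sorted list: [-15, -7, 10, 14, 17, 20, 21, 27, 28, 30, 31]
New median = 20

Answer: 20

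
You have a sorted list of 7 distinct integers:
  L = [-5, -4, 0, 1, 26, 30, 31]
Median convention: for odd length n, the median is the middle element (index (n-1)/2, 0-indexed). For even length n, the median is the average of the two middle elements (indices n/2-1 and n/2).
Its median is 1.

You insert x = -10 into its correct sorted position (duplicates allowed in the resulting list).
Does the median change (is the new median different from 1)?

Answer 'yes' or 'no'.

Old median = 1
Insert x = -10
New median = 1/2
Changed? yes

Answer: yes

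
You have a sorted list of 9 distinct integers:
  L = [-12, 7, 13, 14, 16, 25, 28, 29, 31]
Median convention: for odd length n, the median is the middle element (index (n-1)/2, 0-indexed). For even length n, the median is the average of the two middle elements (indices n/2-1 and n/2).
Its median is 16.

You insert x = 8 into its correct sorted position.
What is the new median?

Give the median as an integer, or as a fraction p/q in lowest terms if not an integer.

Old list (sorted, length 9): [-12, 7, 13, 14, 16, 25, 28, 29, 31]
Old median = 16
Insert x = 8
Old length odd (9). Middle was index 4 = 16.
New length even (10). New median = avg of two middle elements.
x = 8: 2 elements are < x, 7 elements are > x.
New sorted list: [-12, 7, 8, 13, 14, 16, 25, 28, 29, 31]
New median = 15

Answer: 15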